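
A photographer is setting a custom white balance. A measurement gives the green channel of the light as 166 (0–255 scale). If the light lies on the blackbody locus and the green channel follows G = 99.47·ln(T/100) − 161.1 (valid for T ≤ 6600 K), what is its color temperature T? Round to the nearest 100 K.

2700 K

ln t = (166 + 161.1) / 99.47 = 3.2884.
t = e^3.2884 = 26.801.
T = 100·t = 2680 K → 2700 K to the nearest 100 K.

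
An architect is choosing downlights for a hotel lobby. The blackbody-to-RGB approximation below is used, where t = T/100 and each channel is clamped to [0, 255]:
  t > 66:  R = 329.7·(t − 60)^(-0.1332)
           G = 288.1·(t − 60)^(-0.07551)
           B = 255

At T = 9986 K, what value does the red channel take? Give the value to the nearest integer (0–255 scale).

t = 9986/100 = 99.86; the t > 66 branch applies.
R = 329.7·(99.86 − 60)^(-0.1332) = 329.7·39.86^(-0.1332) = 329.7·0.61208 = 201.803.
Rounded: 202.

202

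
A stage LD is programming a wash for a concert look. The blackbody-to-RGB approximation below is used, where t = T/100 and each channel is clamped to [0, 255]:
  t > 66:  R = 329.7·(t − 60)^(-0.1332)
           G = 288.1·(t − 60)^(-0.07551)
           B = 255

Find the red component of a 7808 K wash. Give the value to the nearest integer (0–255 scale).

t = 7808/100 = 78.08; the t > 66 branch applies.
R = 329.7·(78.08 − 60)^(-0.1332) = 329.7·18.08^(-0.1332) = 329.7·0.68005 = 224.213.
Rounded: 224.

224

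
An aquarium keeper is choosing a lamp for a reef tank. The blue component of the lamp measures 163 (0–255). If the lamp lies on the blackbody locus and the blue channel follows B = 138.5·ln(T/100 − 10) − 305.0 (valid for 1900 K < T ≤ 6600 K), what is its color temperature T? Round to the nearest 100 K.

3900 K

ln(t − 10) = (163 + 305.0) / 138.5 = 3.3791.
t − 10 = e^3.3791 = 29.343, so t = 39.343.
T = 100·t = 3934 K → 3900 K to the nearest 100 K.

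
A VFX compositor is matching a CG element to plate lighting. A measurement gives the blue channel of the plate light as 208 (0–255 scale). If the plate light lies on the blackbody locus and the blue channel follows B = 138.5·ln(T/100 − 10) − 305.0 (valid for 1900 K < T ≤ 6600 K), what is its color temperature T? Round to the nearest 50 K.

5050 K

ln(t − 10) = (208 + 305.0) / 138.5 = 3.7040.
t − 10 = e^3.7040 = 40.608, so t = 50.608.
T = 100·t = 5061 K → 5050 K to the nearest 50 K.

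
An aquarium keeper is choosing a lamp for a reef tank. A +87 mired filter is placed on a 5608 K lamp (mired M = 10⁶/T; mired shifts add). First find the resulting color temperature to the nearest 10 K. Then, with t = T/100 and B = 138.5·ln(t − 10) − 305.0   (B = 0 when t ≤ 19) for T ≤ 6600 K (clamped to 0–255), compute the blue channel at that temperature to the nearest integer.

M_in = 10⁶/5608 = 178.32; M_out = 178.32 + (+87) = 265.32.
T_out = 10⁶/265.32 = 3769.1 K → 3770 K; t = 37.7.
B = 138.5·ln(37.7 − 10) − 305.0 = 138.5·ln 27.7 − 305.0 = 138.5·3.3214 − 305.0 = 155.018.
Rounded: 155.

155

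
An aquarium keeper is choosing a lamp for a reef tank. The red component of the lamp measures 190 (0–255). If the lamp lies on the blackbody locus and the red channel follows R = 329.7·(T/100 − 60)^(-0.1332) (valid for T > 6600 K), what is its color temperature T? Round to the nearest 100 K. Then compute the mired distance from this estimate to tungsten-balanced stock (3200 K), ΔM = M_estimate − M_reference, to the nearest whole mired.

(t − 60)^(-0.1332) = 190/329.7 = 0.57628.
t − 60 = 0.57628^(1/-0.1332) = 0.57628^(-7.508) = 62.667, so t = 122.667.
T = 100·t = 12267 K → 12300 K to the nearest 100 K.
M_estimate = 10⁶/12300 = 81.30; M_reference = 10⁶/3200 = 312.50.
ΔM = 81.30 − 312.50 = -231.20 → -231 mireds.

-231 mireds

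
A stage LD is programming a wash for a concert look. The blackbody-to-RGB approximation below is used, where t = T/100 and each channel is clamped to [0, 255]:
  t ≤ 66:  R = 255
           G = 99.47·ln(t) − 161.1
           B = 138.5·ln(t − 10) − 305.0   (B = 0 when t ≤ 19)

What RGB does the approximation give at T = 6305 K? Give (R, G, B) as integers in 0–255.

t = 6305/100 = 63.05; the t ≤ 66 branch applies.
R = 255 by definition for t ≤ 66.
G = 99.47·ln 63.05 − 161.1 = 99.47·4.1439 − 161.1 = 251.097.
B = 138.5·ln(63.05 − 10) − 305.0 = 138.5·ln 53.05 − 305.0 = 138.5·3.9712 − 305.0 = 245.016.
Rounded: (255, 251, 245).

(255, 251, 245)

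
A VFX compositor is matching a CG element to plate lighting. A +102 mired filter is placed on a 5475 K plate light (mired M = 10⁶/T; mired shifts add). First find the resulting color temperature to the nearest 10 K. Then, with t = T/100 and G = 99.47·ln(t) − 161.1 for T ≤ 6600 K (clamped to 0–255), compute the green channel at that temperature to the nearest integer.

M_in = 10⁶/5475 = 182.65; M_out = 182.65 + (+102) = 284.65.
T_out = 10⁶/284.65 = 3513.1 K → 3510 K; t = 35.1.
G = 99.47·ln 35.1 − 161.1 = 99.47·3.5582 − 161.1 = 192.834.
Rounded: 193.

193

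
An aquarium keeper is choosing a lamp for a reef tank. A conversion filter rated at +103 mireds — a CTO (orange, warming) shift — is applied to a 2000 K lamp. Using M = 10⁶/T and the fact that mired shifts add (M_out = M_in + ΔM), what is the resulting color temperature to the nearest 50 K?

1650 K

M_in = 10⁶/2000 = 500.00 mireds.
M_out = 500.00 + (+103) = 603.00 mireds.
T_out = 10⁶/603.00 = 1658.4 K → 1650 K.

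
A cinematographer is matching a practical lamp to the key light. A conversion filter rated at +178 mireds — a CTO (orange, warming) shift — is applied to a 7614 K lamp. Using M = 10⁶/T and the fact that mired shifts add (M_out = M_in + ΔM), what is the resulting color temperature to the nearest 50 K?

3250 K

M_in = 10⁶/7614 = 131.34 mireds.
M_out = 131.34 + (+178) = 309.34 mireds.
T_out = 10⁶/309.34 = 3232.7 K → 3250 K.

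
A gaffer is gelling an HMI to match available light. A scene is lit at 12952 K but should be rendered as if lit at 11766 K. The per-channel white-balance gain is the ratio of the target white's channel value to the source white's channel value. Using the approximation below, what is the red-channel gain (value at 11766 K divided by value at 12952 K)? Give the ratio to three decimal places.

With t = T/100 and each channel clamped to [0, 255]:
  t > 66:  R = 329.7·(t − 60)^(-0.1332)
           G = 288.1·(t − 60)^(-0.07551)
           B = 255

At 12952 K (t = 129.52):
  R = 329.7·(129.52 − 60)^(-0.1332) = 329.7·69.52^(-0.1332) = 329.7·0.56837 = 187.392.
At 11766 K (t = 117.66):
  R = 329.7·(117.66 − 60)^(-0.1332) = 329.7·57.66^(-0.1332) = 329.7·0.58271 = 192.119.
Gain = 192.119 / 187.392 = 1.0252 → 1.025.

1.025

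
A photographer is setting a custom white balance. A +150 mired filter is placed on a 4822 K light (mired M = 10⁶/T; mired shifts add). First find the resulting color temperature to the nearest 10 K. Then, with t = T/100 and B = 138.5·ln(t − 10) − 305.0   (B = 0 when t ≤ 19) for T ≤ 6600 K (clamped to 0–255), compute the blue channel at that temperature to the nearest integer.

95

M_in = 10⁶/4822 = 207.38; M_out = 207.38 + (+150) = 357.38.
T_out = 10⁶/357.38 = 2798.1 K → 2800 K; t = 28.
B = 138.5·ln(28 − 10) − 305.0 = 138.5·ln 18 − 305.0 = 138.5·2.8904 − 305.0 = 95.316.
Rounded: 95.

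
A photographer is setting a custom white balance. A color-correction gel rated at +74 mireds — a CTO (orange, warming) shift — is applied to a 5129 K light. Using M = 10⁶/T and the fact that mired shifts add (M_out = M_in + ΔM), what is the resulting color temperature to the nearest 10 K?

3720 K

M_in = 10⁶/5129 = 194.97 mireds.
M_out = 194.97 + (+74) = 268.97 mireds.
T_out = 10⁶/268.97 = 3717.9 K → 3720 K.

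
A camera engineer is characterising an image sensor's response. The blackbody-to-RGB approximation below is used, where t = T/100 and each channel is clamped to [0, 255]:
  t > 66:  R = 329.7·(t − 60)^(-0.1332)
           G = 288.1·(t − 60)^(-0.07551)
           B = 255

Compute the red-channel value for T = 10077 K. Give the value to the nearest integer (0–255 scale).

201

t = 10077/100 = 100.77; the t > 66 branch applies.
R = 329.7·(100.77 − 60)^(-0.1332) = 329.7·40.77^(-0.1332) = 329.7·0.61024 = 201.197.
Rounded: 201.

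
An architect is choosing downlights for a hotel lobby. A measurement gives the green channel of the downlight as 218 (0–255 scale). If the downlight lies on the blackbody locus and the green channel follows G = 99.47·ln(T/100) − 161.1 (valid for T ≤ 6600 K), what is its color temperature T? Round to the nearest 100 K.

ln t = (218 + 161.1) / 99.47 = 3.8112.
t = e^3.8112 = 45.205.
T = 100·t = 4520 K → 4500 K to the nearest 100 K.

4500 K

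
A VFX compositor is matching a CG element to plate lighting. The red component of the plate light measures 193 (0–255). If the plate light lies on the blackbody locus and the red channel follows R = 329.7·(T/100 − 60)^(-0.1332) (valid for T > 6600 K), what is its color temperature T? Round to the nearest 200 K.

11600 K

(t − 60)^(-0.1332) = 193/329.7 = 0.58538.
t − 60 = 0.58538^(1/-0.1332) = 0.58538^(-7.508) = 55.713, so t = 115.713.
T = 100·t = 11571 K → 11600 K to the nearest 200 K.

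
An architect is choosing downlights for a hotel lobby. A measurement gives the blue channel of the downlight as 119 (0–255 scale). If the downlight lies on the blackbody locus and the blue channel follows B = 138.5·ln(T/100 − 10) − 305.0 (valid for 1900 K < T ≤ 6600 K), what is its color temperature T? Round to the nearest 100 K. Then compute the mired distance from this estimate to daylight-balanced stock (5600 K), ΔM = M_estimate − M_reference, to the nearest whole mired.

+144 mireds

ln(t − 10) = (119 + 305.0) / 138.5 = 3.0614.
t − 10 = e^3.0614 = 21.357, so t = 31.357.
T = 100·t = 3136 K → 3100 K to the nearest 100 K.
M_estimate = 10⁶/3100 = 322.58; M_reference = 10⁶/5600 = 178.57.
ΔM = 322.58 − 178.57 = 144.01 → +144 mireds.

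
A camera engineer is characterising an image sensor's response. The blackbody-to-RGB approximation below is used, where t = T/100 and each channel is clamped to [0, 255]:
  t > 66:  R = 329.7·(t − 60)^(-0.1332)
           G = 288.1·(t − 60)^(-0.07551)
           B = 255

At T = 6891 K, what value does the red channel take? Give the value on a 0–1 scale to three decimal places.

t = 6891/100 = 68.91; the t > 66 branch applies.
R = 329.7·(68.91 − 60)^(-0.1332) = 329.7·8.91^(-0.1332) = 329.7·0.74727 = 246.374.
On a 0–1 scale: 246.374/255 = 0.9662 → 0.966.

0.966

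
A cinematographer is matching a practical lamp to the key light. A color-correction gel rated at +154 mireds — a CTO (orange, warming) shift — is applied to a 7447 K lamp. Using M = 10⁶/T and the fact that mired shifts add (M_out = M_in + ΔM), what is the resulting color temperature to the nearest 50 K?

M_in = 10⁶/7447 = 134.28 mireds.
M_out = 134.28 + (+154) = 288.28 mireds.
T_out = 10⁶/288.28 = 3468.8 K → 3450 K.

3450 K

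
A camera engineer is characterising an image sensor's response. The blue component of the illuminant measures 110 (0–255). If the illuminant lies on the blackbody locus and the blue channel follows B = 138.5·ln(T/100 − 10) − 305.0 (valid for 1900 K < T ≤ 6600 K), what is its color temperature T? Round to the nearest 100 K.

ln(t − 10) = (110 + 305.0) / 138.5 = 2.9964.
t − 10 = e^2.9964 = 20.013, so t = 30.013.
T = 100·t = 3001 K → 3000 K to the nearest 100 K.

3000 K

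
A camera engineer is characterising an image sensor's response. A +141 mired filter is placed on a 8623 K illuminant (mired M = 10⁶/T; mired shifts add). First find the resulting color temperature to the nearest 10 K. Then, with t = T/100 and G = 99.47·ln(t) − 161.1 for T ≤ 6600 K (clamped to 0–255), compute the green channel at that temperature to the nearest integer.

M_in = 10⁶/8623 = 115.97; M_out = 115.97 + (+141) = 256.97.
T_out = 10⁶/256.97 = 3891.5 K → 3890 K; t = 38.9.
G = 99.47·ln 38.9 − 161.1 = 99.47·3.6610 − 161.1 = 203.059.
Rounded: 203.

203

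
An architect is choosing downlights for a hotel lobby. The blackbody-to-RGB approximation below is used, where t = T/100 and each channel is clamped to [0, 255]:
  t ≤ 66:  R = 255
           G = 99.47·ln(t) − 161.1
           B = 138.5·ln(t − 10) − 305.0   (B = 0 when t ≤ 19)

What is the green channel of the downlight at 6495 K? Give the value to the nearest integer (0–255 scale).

254

t = 6495/100 = 64.95; the t ≤ 66 branch applies.
G = 99.47·ln 64.95 − 161.1 = 99.47·4.1736 − 161.1 = 254.050.
Rounded: 254.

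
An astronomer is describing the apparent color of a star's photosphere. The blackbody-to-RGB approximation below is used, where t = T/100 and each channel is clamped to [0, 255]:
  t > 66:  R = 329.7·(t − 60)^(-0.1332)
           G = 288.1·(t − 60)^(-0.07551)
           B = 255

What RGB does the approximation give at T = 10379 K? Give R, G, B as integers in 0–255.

R=199, G=217, B=255

t = 10379/100 = 103.79; the t > 66 branch applies.
R = 329.7·(103.79 − 60)^(-0.1332) = 329.7·43.79^(-0.1332) = 329.7·0.60446 = 199.291.
G = 288.1·(103.79 − 60)^(-0.07551) = 288.1·43.79^(-0.07551) = 288.1·0.75173 = 216.572.
B = 255 by definition for t > 66.
Rounded: (199, 217, 255).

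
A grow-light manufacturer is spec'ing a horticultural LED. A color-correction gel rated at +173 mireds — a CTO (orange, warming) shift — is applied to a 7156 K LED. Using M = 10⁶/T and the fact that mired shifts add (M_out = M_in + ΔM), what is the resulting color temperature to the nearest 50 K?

M_in = 10⁶/7156 = 139.74 mireds.
M_out = 139.74 + (+173) = 312.74 mireds.
T_out = 10⁶/312.74 = 3197.5 K → 3200 K.

3200 K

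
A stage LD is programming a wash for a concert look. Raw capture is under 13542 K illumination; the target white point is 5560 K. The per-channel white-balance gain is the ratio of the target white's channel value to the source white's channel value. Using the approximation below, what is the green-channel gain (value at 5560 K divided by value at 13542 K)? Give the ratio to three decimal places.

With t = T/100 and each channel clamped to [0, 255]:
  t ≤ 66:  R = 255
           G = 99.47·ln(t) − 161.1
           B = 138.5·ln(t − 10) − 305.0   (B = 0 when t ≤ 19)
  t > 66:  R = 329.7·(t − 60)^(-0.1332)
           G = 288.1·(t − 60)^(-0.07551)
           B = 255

At 13542 K (t = 135.42):
  G = 288.1·(135.42 − 60)^(-0.07551) = 288.1·75.42^(-0.07551) = 288.1·0.72149 = 207.862.
At 5560 K (t = 55.6):
  G = 99.47·ln 55.6 − 161.1 = 99.47·4.0182 − 161.1 = 238.589.
Gain = 238.589 / 207.862 = 1.1478 → 1.148.

1.148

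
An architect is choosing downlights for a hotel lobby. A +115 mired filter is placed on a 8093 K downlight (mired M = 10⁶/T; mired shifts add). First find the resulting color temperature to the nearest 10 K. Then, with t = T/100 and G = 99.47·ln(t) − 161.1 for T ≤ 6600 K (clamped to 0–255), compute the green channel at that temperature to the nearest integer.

210

M_in = 10⁶/8093 = 123.56; M_out = 123.56 + (+115) = 238.56.
T_out = 10⁶/238.56 = 4191.8 K → 4190 K; t = 41.9.
G = 99.47·ln 41.9 − 161.1 = 99.47·3.7353 − 161.1 = 210.449.
Rounded: 210.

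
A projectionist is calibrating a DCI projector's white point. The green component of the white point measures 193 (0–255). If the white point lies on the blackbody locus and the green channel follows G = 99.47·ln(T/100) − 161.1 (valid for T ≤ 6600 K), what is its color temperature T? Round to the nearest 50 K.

ln t = (193 + 161.1) / 99.47 = 3.5599.
t = e^3.5599 = 35.159.
T = 100·t = 3516 K → 3500 K to the nearest 50 K.

3500 K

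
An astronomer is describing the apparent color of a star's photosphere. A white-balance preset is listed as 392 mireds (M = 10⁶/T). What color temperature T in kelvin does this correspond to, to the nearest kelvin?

2551 K

T = 10⁶ / 392 = 2551.02 K → 2551 K.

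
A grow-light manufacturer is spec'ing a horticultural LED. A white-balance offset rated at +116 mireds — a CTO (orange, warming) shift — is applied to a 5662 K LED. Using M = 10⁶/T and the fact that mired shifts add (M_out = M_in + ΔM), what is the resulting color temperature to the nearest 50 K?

M_in = 10⁶/5662 = 176.62 mireds.
M_out = 176.62 + (+116) = 292.62 mireds.
T_out = 10⁶/292.62 = 3417.4 K → 3400 K.

3400 K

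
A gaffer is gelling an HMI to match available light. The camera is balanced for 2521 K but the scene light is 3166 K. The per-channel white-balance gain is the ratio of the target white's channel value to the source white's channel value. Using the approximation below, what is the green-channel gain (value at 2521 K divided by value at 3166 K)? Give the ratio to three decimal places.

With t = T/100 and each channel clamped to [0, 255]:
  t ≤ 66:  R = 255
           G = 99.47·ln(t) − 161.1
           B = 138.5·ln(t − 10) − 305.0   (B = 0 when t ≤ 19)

At 3166 K (t = 31.66):
  G = 99.47·ln 31.66 − 161.1 = 99.47·3.4551 − 161.1 = 182.574.
At 2521 K (t = 25.21):
  G = 99.47·ln 25.21 − 161.1 = 99.47·3.2272 − 161.1 = 159.914.
Gain = 159.914 / 182.574 = 0.8759 → 0.876.

0.876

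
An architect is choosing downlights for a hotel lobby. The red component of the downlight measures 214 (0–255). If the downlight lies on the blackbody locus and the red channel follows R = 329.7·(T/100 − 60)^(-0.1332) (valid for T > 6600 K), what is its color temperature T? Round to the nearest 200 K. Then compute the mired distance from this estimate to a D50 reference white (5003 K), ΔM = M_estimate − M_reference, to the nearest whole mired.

(t − 60)^(-0.1332) = 214/329.7 = 0.64907.
t − 60 = 0.64907^(1/-0.1332) = 0.64907^(-7.508) = 25.657, so t = 85.657.
T = 100·t = 8566 K → 8600 K to the nearest 200 K.
M_estimate = 10⁶/8600 = 116.28; M_reference = 10⁶/5003 = 199.88.
ΔM = 116.28 − 199.88 = -83.60 → -84 mireds.

-84 mireds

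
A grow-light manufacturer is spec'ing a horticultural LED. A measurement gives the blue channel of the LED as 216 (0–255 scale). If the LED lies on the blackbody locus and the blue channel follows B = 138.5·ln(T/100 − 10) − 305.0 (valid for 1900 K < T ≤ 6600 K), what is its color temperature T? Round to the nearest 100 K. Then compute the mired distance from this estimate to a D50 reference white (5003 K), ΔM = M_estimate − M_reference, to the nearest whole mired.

ln(t − 10) = (216 + 305.0) / 138.5 = 3.7617.
t − 10 = e^3.7617 = 43.023, so t = 53.023.
T = 100·t = 5302 K → 5300 K to the nearest 100 K.
M_estimate = 10⁶/5300 = 188.68; M_reference = 10⁶/5003 = 199.88.
ΔM = 188.68 − 199.88 = -11.20 → -11 mireds.

-11 mireds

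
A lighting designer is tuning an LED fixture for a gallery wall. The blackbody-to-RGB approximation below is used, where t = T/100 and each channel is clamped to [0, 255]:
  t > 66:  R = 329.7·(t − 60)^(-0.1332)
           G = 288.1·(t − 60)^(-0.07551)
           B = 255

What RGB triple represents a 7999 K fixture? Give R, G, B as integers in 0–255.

R=221, G=230, B=255

t = 7999/100 = 79.99; the t > 66 branch applies.
R = 329.7·(79.99 − 60)^(-0.1332) = 329.7·19.99^(-0.1332) = 329.7·0.67101 = 221.233.
G = 288.1·(79.99 − 60)^(-0.07551) = 288.1·19.99^(-0.07551) = 288.1·0.79758 = 229.784.
B = 255 by definition for t > 66.
Rounded: (221, 230, 255).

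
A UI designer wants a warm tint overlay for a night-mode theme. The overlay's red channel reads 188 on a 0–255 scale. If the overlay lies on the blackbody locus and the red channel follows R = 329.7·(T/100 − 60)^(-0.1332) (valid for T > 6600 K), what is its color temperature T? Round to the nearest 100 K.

(t − 60)^(-0.1332) = 188/329.7 = 0.57022.
t − 60 = 0.57022^(1/-0.1332) = 0.57022^(-7.508) = 67.848, so t = 127.848.
T = 100·t = 12785 K → 12800 K to the nearest 100 K.

12800 K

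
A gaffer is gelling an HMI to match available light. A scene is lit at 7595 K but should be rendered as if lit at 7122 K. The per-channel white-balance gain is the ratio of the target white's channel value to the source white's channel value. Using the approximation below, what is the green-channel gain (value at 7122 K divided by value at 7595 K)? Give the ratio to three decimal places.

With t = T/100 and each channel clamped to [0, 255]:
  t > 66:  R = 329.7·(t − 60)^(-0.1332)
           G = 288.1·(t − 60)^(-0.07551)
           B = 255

1.027

At 7595 K (t = 75.95):
  G = 288.1·(75.95 − 60)^(-0.07551) = 288.1·15.95^(-0.07551) = 288.1·0.81130 = 233.734.
At 7122 K (t = 71.22):
  G = 288.1·(71.22 − 60)^(-0.07551) = 288.1·11.22^(-0.07551) = 288.1·0.83313 = 240.026.
Gain = 240.026 / 233.734 = 1.0269 → 1.027.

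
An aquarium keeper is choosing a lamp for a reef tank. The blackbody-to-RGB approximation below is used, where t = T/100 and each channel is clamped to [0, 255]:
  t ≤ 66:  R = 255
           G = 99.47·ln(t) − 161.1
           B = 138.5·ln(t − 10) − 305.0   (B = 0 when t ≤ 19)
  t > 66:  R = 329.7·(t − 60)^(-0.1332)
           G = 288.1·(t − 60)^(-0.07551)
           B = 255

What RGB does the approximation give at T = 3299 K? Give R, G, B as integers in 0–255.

t = 3299/100 = 32.99; the t ≤ 66 branch applies.
R = 255 by definition for t ≤ 66.
G = 99.47·ln 32.99 − 161.1 = 99.47·3.4962 − 161.1 = 186.667.
B = 138.5·ln(32.99 − 10) − 305.0 = 138.5·ln 22.99 − 305.0 = 138.5·3.1351 − 305.0 = 129.206.
Rounded: (255, 187, 129).

R=255, G=187, B=129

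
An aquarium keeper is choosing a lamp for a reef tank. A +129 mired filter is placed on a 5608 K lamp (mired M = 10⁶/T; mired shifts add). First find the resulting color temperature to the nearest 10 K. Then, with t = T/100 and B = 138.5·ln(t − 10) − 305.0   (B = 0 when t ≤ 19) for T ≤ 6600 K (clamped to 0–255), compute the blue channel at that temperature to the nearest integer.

M_in = 10⁶/5608 = 178.32; M_out = 178.32 + (+129) = 307.32.
T_out = 10⁶/307.32 = 3254.0 K → 3250 K; t = 32.5.
B = 138.5·ln(32.5 − 10) − 305.0 = 138.5·ln 22.5 − 305.0 = 138.5·3.1135 − 305.0 = 126.222.
Rounded: 126.

126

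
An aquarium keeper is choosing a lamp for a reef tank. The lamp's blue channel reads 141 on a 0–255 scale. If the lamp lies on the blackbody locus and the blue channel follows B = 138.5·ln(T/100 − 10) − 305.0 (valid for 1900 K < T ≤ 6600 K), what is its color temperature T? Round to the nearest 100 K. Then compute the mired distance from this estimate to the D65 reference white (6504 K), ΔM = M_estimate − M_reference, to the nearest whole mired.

ln(t − 10) = (141 + 305.0) / 138.5 = 3.2202.
t − 10 = e^3.2202 = 25.034, so t = 35.034.
T = 100·t = 3503 K → 3500 K to the nearest 100 K.
M_estimate = 10⁶/3500 = 285.71; M_reference = 10⁶/6504 = 153.75.
ΔM = 285.71 − 153.75 = 131.96 → +132 mireds.

+132 mireds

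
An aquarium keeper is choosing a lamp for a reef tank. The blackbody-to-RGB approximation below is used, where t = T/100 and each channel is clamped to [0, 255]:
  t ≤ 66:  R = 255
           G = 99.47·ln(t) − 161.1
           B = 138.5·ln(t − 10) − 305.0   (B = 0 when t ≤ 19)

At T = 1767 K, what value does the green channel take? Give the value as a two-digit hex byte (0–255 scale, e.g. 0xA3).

t = 1767/100 = 17.67; the t ≤ 66 branch applies.
G = 99.47·ln 17.67 − 161.1 = 99.47·2.8719 − 161.1 = 124.565.
Rounded: 125; in hex, 0x7D.

0x7D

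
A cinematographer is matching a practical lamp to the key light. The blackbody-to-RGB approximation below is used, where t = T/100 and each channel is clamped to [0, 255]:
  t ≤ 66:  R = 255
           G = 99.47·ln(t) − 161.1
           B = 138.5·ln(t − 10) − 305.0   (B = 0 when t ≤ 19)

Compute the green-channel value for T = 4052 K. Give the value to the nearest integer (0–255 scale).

t = 4052/100 = 40.52; the t ≤ 66 branch applies.
G = 99.47·ln 40.52 − 161.1 = 99.47·3.7018 − 161.1 = 207.118.
Rounded: 207.

207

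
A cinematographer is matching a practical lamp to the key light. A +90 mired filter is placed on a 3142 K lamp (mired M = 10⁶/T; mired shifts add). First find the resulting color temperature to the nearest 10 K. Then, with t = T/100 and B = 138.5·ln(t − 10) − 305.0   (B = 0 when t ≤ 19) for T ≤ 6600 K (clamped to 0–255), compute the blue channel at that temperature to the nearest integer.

65

M_in = 10⁶/3142 = 318.27; M_out = 318.27 + (+90) = 408.27.
T_out = 10⁶/408.27 = 2449.4 K → 2450 K; t = 24.5.
B = 138.5·ln(24.5 − 10) − 305.0 = 138.5·ln 14.5 − 305.0 = 138.5·2.6741 − 305.0 = 65.370.
Rounded: 65.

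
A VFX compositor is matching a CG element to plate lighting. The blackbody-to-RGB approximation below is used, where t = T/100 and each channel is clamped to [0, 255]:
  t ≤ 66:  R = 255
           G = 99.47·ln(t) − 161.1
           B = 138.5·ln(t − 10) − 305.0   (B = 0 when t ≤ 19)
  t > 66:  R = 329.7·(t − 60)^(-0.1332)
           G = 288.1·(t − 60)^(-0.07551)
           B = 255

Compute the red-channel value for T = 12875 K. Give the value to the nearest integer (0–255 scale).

t = 12875/100 = 128.75; the t > 66 branch applies.
R = 329.7·(128.75 − 60)^(-0.1332) = 329.7·68.75^(-0.1332) = 329.7·0.56921 = 187.670.
Rounded: 188.

188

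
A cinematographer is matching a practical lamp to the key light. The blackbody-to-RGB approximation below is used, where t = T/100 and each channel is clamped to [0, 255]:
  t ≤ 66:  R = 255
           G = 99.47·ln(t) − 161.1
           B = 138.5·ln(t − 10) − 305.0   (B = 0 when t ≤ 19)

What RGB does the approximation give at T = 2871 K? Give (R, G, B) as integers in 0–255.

t = 2871/100 = 28.71; the t ≤ 66 branch applies.
R = 255 by definition for t ≤ 66.
G = 99.47·ln 28.71 − 161.1 = 99.47·3.3572 − 161.1 = 172.845.
B = 138.5·ln(28.71 − 10) − 305.0 = 138.5·ln 18.71 − 305.0 = 138.5·2.9291 − 305.0 = 100.675.
Rounded: (255, 173, 101).

(255, 173, 101)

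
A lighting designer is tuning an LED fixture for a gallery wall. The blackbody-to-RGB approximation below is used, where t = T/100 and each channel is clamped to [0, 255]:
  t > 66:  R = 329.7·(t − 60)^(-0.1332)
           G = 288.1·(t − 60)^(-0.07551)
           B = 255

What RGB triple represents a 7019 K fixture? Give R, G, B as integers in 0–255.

R=242, G=242, B=255

t = 7019/100 = 70.19; the t > 66 branch applies.
R = 329.7·(70.19 − 60)^(-0.1332) = 329.7·10.19^(-0.1332) = 329.7·0.73403 = 242.008.
G = 288.1·(70.19 − 60)^(-0.07551) = 288.1·10.19^(-0.07551) = 288.1·0.83921 = 241.778.
B = 255 by definition for t > 66.
Rounded: (242, 242, 255).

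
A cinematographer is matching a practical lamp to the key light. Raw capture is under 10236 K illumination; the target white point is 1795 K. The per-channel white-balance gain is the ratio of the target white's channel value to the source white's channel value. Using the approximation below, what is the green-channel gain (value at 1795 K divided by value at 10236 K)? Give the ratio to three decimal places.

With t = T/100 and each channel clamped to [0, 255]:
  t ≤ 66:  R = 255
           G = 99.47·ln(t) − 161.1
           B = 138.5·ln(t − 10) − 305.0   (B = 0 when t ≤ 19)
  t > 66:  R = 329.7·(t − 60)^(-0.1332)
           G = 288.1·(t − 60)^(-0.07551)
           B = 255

At 10236 K (t = 102.36):
  G = 288.1·(102.36 − 60)^(-0.07551) = 288.1·42.36^(-0.07551) = 288.1·0.75361 = 217.116.
At 1795 K (t = 17.95):
  G = 99.47·ln 17.95 − 161.1 = 99.47·2.8876 − 161.1 = 126.129.
Gain = 126.129 / 217.116 = 0.5809 → 0.581.

0.581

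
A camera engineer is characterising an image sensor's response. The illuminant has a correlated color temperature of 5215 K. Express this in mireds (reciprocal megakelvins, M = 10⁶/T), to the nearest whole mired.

192 mireds

M = 10⁶ / 5215 = 191.755 → 192 mireds.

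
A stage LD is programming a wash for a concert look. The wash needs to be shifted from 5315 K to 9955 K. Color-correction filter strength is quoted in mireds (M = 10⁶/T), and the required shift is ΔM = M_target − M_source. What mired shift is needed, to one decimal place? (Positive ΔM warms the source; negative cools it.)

M_source = 10⁶/5315 = 188.147; M_target = 10⁶/9955 = 100.452.
ΔM = 100.452 − 188.147 = -87.695 → -87.7 mireds, a cooling shift.

-87.7 mireds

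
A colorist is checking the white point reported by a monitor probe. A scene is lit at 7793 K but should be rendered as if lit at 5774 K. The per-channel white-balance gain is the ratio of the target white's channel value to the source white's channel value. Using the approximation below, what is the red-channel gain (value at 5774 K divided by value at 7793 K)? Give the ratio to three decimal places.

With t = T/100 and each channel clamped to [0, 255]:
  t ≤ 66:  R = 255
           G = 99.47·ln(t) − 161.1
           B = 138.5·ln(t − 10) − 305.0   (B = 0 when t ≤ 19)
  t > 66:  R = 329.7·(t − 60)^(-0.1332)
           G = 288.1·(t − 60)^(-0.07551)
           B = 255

1.136

At 7793 K (t = 77.93):
  R = 329.7·(77.93 − 60)^(-0.1332) = 329.7·17.93^(-0.1332) = 329.7·0.68081 = 224.462.
At 5774 K (t = 57.74):
  R = 255 by definition for t ≤ 66.
Gain = 255.000 / 224.462 = 1.1361 → 1.136.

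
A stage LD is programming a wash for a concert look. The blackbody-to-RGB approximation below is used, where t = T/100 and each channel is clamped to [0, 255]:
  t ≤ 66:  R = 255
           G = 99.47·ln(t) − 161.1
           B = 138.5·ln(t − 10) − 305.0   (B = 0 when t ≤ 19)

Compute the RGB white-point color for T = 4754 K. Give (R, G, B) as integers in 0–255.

(255, 223, 197)

t = 4754/100 = 47.54; the t ≤ 66 branch applies.
R = 255 by definition for t ≤ 66.
G = 99.47·ln 47.54 − 161.1 = 99.47·3.8616 − 161.1 = 223.011.
B = 138.5·ln(47.54 − 10) − 305.0 = 138.5·ln 37.54 − 305.0 = 138.5·3.6254 − 305.0 = 197.119.
Rounded: (255, 223, 197).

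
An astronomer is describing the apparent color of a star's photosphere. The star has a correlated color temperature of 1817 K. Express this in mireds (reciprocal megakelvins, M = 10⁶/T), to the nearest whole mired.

550 mireds

M = 10⁶ / 1817 = 550.358 → 550 mireds.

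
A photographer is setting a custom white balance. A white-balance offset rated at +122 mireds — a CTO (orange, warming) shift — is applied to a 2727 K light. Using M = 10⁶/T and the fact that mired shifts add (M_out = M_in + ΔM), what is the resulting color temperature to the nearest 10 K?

M_in = 10⁶/2727 = 366.70 mireds.
M_out = 366.70 + (+122) = 488.70 mireds.
T_out = 10⁶/488.70 = 2046.2 K → 2050 K.

2050 K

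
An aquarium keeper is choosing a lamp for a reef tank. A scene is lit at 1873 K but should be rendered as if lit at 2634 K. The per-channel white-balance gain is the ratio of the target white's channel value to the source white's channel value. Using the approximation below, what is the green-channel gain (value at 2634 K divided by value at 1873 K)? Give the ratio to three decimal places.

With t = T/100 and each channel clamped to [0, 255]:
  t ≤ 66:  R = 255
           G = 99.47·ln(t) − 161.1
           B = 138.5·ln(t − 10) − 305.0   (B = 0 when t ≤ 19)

1.260

At 1873 K (t = 18.73):
  G = 99.47·ln 18.73 − 161.1 = 99.47·2.9301 − 161.1 = 130.360.
At 2634 K (t = 26.34):
  G = 99.47·ln 26.34 − 161.1 = 99.47·3.2711 − 161.1 = 164.275.
Gain = 164.275 / 130.360 = 1.2602 → 1.260.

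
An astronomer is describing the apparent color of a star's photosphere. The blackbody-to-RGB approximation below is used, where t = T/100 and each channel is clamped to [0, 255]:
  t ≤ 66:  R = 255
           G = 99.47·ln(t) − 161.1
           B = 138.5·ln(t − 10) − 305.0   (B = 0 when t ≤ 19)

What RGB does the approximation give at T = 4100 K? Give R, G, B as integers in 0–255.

R=255, G=208, B=171

t = 4100/100 = 41; the t ≤ 66 branch applies.
R = 255 by definition for t ≤ 66.
G = 99.47·ln 41 − 161.1 = 99.47·3.7136 − 161.1 = 208.289.
B = 138.5·ln(41 − 10) − 305.0 = 138.5·ln 31 − 305.0 = 138.5·3.4340 − 305.0 = 170.607.
Rounded: (255, 208, 171).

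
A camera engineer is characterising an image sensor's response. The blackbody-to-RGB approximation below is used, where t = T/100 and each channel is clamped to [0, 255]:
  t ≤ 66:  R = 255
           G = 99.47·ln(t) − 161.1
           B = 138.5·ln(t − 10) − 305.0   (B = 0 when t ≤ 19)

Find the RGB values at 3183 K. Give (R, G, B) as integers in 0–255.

(255, 183, 122)

t = 3183/100 = 31.83; the t ≤ 66 branch applies.
R = 255 by definition for t ≤ 66.
G = 99.47·ln 31.83 − 161.1 = 99.47·3.4604 − 161.1 = 183.107.
B = 138.5·ln(31.83 − 10) − 305.0 = 138.5·ln 21.83 − 305.0 = 138.5·3.0833 − 305.0 = 122.035.
Rounded: (255, 183, 122).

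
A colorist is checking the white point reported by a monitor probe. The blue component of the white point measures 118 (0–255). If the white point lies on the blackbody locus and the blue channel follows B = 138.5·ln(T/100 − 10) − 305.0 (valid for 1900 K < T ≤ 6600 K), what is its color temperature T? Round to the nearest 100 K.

3100 K

ln(t − 10) = (118 + 305.0) / 138.5 = 3.0542.
t − 10 = e^3.0542 = 21.203, so t = 31.203.
T = 100·t = 3120 K → 3100 K to the nearest 100 K.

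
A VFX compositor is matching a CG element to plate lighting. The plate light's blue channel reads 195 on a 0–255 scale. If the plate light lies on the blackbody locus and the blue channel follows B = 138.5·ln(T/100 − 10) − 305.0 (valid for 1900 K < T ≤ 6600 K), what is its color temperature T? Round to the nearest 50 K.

4700 K

ln(t − 10) = (195 + 305.0) / 138.5 = 3.6101.
t − 10 = e^3.6101 = 36.970, so t = 46.970.
T = 100·t = 4697 K → 4700 K to the nearest 50 K.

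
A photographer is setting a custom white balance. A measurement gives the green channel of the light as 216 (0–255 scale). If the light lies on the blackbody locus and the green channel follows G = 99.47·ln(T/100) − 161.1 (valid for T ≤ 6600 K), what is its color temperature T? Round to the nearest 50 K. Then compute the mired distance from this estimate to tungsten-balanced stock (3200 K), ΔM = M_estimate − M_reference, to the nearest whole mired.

-88 mireds

ln t = (216 + 161.1) / 99.47 = 3.7911.
t = e^3.7911 = 44.305.
T = 100·t = 4430 K → 4450 K to the nearest 50 K.
M_estimate = 10⁶/4450 = 224.72; M_reference = 10⁶/3200 = 312.50.
ΔM = 224.72 − 312.50 = -87.78 → -88 mireds.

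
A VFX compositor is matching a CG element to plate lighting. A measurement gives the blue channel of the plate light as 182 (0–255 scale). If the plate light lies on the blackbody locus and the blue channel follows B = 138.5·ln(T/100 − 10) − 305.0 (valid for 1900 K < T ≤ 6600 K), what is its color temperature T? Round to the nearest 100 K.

4400 K

ln(t − 10) = (182 + 305.0) / 138.5 = 3.5162.
t − 10 = e^3.5162 = 33.658, so t = 43.658.
T = 100·t = 4366 K → 4400 K to the nearest 100 K.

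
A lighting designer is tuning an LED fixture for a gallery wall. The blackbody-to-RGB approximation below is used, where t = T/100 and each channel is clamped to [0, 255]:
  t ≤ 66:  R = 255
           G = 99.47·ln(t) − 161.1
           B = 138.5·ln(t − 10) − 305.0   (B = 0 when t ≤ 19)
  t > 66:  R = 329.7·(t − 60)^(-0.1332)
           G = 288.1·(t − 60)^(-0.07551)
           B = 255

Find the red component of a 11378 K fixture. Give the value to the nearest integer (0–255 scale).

194

t = 11378/100 = 113.78; the t > 66 branch applies.
R = 329.7·(113.78 − 60)^(-0.1332) = 329.7·53.78^(-0.1332) = 329.7·0.58814 = 193.910.
Rounded: 194.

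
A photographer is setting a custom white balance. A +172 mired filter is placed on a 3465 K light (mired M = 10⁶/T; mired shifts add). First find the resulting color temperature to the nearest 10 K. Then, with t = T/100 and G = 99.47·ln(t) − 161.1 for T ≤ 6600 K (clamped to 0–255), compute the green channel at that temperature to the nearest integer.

145

M_in = 10⁶/3465 = 288.60; M_out = 288.60 + (+172) = 460.60.
T_out = 10⁶/460.60 = 2171.1 K → 2170 K; t = 21.7.
G = 99.47·ln 21.7 − 161.1 = 99.47·3.0773 − 161.1 = 145.000.
Rounded: 145.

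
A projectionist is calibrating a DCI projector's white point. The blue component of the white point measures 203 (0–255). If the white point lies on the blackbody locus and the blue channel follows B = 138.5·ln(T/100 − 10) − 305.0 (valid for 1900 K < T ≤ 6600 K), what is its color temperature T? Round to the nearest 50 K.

ln(t − 10) = (203 + 305.0) / 138.5 = 3.6679.
t − 10 = e^3.6679 = 39.168, so t = 49.168.
T = 100·t = 4917 K → 4900 K to the nearest 50 K.

4900 K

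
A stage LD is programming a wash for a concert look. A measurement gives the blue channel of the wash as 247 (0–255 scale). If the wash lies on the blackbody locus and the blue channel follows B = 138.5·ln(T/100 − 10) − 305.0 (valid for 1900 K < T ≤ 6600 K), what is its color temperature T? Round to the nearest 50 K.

6400 K

ln(t − 10) = (247 + 305.0) / 138.5 = 3.9856.
t − 10 = e^3.9856 = 53.815, so t = 63.815.
T = 100·t = 6382 K → 6400 K to the nearest 50 K.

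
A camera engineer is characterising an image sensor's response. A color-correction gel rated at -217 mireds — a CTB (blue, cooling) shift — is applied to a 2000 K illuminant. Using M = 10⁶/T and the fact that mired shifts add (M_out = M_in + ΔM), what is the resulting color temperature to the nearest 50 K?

3550 K

M_in = 10⁶/2000 = 500.00 mireds.
M_out = 500.00 + (-217) = 283.00 mireds.
T_out = 10⁶/283.00 = 3533.6 K → 3550 K.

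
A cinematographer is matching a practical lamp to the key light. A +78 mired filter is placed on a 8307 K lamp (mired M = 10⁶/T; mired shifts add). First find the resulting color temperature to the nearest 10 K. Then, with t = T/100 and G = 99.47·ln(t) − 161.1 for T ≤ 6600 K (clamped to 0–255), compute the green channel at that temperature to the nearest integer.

M_in = 10⁶/8307 = 120.38; M_out = 120.38 + (+78) = 198.38.
T_out = 10⁶/198.38 = 5040.8 K → 5040 K; t = 50.4.
G = 99.47·ln 50.4 − 161.1 = 99.47·3.9200 − 161.1 = 228.822.
Rounded: 229.

229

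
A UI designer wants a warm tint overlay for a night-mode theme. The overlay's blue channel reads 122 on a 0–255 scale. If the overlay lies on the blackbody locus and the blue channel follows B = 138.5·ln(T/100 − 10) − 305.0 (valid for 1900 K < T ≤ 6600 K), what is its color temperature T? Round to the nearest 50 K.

3200 K

ln(t − 10) = (122 + 305.0) / 138.5 = 3.0830.
t − 10 = e^3.0830 = 21.824, so t = 31.824.
T = 100·t = 3182 K → 3200 K to the nearest 50 K.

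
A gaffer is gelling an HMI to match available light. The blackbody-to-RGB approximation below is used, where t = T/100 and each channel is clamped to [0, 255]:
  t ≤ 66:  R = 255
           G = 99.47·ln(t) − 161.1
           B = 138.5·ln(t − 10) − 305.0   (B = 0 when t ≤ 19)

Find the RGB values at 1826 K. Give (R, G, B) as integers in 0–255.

(255, 128, 0)

t = 1826/100 = 18.26; the t ≤ 66 branch applies.
R = 255 by definition for t ≤ 66.
G = 99.47·ln 18.26 − 161.1 = 99.47·2.9047 − 161.1 = 127.832.
t = 18.26 ≤ 19, so B = 0.
Rounded: (255, 128, 0).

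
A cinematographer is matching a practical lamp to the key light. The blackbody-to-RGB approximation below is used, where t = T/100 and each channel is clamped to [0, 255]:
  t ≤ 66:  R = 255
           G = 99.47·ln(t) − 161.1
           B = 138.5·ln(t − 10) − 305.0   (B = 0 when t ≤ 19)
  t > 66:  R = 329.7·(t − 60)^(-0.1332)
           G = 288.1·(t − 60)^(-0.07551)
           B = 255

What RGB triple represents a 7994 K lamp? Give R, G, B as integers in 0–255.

t = 7994/100 = 79.94; the t > 66 branch applies.
R = 329.7·(79.94 − 60)^(-0.1332) = 329.7·19.94^(-0.1332) = 329.7·0.67124 = 221.307.
G = 288.1·(79.94 − 60)^(-0.07551) = 288.1·19.94^(-0.07551) = 288.1·0.79773 = 229.827.
B = 255 by definition for t > 66.
Rounded: (221, 230, 255).

R=221, G=230, B=255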